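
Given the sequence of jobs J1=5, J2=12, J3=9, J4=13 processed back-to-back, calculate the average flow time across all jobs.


Completion times:
  J1: completes at 5
  J2: completes at 17
  J3: completes at 26
  J4: completes at 39
Sum = 87
Average = 87/4
= 21.75


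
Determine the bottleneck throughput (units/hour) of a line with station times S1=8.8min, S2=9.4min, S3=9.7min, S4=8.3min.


Bottleneck = longest station time
Station times: [8.8, 9.4, 9.7, 8.3]
Max = 9.7 min
Rate = 60 / 9.7
= 6.19 units/hour (bottleneck: 9.7min)


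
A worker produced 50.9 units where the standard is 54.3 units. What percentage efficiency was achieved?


Efficiency = (actual / standard) × 100
= (50.9 / 54.3) × 100
= 93.7%


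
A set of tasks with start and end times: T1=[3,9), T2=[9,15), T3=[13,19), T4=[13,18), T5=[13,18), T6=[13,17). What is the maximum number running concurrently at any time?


Check each time point for overlaps:
  t=13: 5 tasks active (T2, T3, T4, T5, T6)
Max concurrent = 5


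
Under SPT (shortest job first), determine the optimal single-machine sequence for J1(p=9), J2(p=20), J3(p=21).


SPT: sort by shortest processing time
  J1: p=9
  J2: p=20
  J3: p=21
Order: J1 → J2 → J3


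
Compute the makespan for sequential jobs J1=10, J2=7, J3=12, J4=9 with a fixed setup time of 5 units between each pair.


Makespan = Σ processing + (n-1) × setup
= (10 + 7 + 12 + 9) + (4-1)×5
= 38 + 15
= 53 time units


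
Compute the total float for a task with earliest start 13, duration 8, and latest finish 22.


EF = ES + duration = 13 + 8 = 21
LS = LF - duration = 22 - 8 = 14
Total Float = LF - EF = 22 - 21
(or LS - ES = 14 - 13)
= 1


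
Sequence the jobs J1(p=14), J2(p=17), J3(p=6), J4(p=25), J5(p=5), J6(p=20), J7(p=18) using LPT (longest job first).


LPT: sort by longest processing time first
  J4: p=25
  J6: p=20
  J7: p=18
  J2: p=17
  J1: p=14
  J3: p=6
  J5: p=5
Order: J4 → J6 → J7 → J2 → J1 → J3 → J5


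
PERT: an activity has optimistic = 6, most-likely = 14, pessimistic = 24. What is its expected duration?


te = (o + 4m + p) / 6
= (6 + 4×14 + 24) / 6
= (6 + 56 + 24) / 6
= 86 / 6
= 14.33


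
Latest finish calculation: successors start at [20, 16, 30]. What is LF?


LF = min of all successor start times
Successors start at: [20, 16, 30]
LF = min(20, 16, 30)
= 16


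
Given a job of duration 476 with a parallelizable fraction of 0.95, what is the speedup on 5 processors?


Amdahl's law: T_p = T × ((1-p) + p/N)
= 476 × ((1-0.95) + 0.95/5)
= 476 × (0.05 + 0.1900)
= 476 × 0.2400
= 114.24
Speedup = 476/114.24
= 4.17×


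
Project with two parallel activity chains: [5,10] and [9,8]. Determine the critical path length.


Path A: 5 + 10 = 15
Path B: 9 + 8 = 17
Critical path = longest = max(15, 17)
= 17 (Path B)


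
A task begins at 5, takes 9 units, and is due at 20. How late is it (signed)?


Completion = 5 + 9 = 14
Lateness = C - d = 14 - 20
= -6


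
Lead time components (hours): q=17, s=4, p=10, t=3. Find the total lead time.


Lead time = queue + setup + processing + transit
= 17 + 4 + 10 + 3
= 34 hours


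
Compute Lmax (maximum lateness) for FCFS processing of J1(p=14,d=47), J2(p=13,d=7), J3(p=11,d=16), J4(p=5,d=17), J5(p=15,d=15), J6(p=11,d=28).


Lateness per job (L = C - d):
  J1: C=14, d=47, L=-33
  J2: C=27, d=7, L=20
  J3: C=38, d=16, L=22
  J4: C=43, d=17, L=26
  J5: C=58, d=15, L=43
  J6: C=69, d=28, L=41
Lmax = max(-33, 20, 22, 26, 43, 41)
= 43


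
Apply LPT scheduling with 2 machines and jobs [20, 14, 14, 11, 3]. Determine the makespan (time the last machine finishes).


Jobs (LPT sorted): [20, 14, 14, 11, 3]
Machines: 2
  J=20 → Machine 1 (load: 0+20=20)
  J=14 → Machine 2 (load: 0+14=14)
  J=14 → Machine 2 (load: 14+14=28)
  J=11 → Machine 1 (load: 20+11=31)
  J=3 → Machine 2 (load: 28+3=31)
Machine loads: [31, 31]
Makespan = max = 31 time units


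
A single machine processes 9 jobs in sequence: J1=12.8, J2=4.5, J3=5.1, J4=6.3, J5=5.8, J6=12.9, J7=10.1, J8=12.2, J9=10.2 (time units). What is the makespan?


Sequential makespan: sum all processing times
= 12.8 + 4.5 + 5.1 + 6.3 + 5.8 + 12.9 + 10.1 + 12.2 + 10.2
= 79.9 time units


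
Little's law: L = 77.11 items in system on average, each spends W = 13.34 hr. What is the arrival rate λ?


Little's law: L = λW → λ = L / W
= 77.11 / 13.34
= 5.78 per hour


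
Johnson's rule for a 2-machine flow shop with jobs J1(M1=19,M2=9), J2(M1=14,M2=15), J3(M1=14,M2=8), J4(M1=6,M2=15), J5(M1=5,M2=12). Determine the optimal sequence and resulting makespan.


Johnson's rule:
Group 1 (M1≤M2, sort by M1): ['J5', 'J4', 'J2']
Group 2 (M1>M2, sort desc M2): ['J1', 'J3']
Sequence: J5 → J4 → J2 → J1 → J3
Makespan calculation:
  J5: M1 done=5, M2 done=17
  J4: M1 done=11, M2 done=32
  J2: M1 done=25, M2 done=47
  J1: M1 done=44, M2 done=56
  J3: M1 done=58, M2 done=66
= Sequence: J5 → J4 → J2 → J1 → J3, Makespan: 66


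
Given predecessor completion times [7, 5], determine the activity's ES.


ES = max of all predecessor completion times
Predecessors: [7, 5]
ES = max(7, 5)
= 7


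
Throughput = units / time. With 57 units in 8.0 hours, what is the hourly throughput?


Throughput = units / time
= 57 / 8.0
= 7.1 units/hour


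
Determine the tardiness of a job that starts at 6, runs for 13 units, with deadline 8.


Completion = start + processing = 6 + 13 = 19
Tardiness = max(0, C - d) = max(0, 19 - 8)
= max(0, 11)
= 11


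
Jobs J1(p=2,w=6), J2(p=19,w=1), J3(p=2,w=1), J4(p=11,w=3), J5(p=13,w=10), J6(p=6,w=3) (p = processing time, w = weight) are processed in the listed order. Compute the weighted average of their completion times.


Completion times:
  J1: C=2, w×C=6×2=12
  J2: C=21, w×C=1×21=21
  J3: C=23, w×C=1×23=23
  J4: C=34, w×C=3×34=102
  J5: C=47, w×C=10×47=470
  J6: C=53, w×C=3×53=159
Sum w×C = 787
Sum w = 24
Weighted avg = 787/24
= 32.79


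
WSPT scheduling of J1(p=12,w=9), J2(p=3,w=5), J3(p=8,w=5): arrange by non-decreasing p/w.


WSPT (Smith's rule): sort by p/w ascending
  J2: p/w = 3/5 = 0.600
  J1: p/w = 12/9 = 1.333
  J3: p/w = 8/5 = 1.600
Order: J2 → J1 → J3


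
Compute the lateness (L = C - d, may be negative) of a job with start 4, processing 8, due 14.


Completion = 4 + 8 = 12
Lateness = C - d = 12 - 14
= -2


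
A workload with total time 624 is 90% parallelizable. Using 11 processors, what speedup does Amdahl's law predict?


Amdahl's law: T_p = T × ((1-p) + p/N)
= 624 × ((1-0.9) + 0.9/11)
= 624 × (0.10 + 0.0818)
= 624 × 0.1818
= 113.45
Speedup = 624/113.45
= 5.50×


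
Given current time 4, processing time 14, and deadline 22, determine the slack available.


Slack = due - current_time - processing
= 22 - 4 - 14
= 4


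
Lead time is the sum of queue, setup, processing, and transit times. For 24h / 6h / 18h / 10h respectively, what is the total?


Lead time = queue + setup + processing + transit
= 24 + 6 + 18 + 10
= 58 hours


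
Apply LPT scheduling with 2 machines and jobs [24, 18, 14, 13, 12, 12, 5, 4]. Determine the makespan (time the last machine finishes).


Jobs (LPT sorted): [24, 18, 14, 13, 12, 12, 5, 4]
Machines: 2
  J=24 → Machine 1 (load: 0+24=24)
  J=18 → Machine 2 (load: 0+18=18)
  J=14 → Machine 2 (load: 18+14=32)
  J=13 → Machine 1 (load: 24+13=37)
  J=12 → Machine 2 (load: 32+12=44)
  J=12 → Machine 1 (load: 37+12=49)
  J=5 → Machine 2 (load: 44+5=49)
  J=4 → Machine 1 (load: 49+4=53)
Machine loads: [53, 49]
Makespan = max = 53 time units


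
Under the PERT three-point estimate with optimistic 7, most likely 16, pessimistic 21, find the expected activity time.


te = (o + 4m + p) / 6
= (7 + 4×16 + 21) / 6
= (7 + 64 + 21) / 6
= 92 / 6
= 15.33


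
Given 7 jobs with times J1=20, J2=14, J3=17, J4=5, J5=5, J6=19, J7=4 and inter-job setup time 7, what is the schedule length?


Makespan = Σ processing + (n-1) × setup
= (20 + 14 + 17 + 5 + 5 + 19 + 4) + (7-1)×7
= 84 + 42
= 126 time units


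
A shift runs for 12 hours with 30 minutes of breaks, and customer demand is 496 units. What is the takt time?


Available = 12×60 - 30 = 690 min
Takt time = 690 / 496
= 1.39 min/unit


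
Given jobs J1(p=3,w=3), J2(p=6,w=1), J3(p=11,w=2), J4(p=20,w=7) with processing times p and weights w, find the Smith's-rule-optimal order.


WSPT (Smith's rule): sort by p/w ascending
  J1: p/w = 3/3 = 1.000
  J4: p/w = 20/7 = 2.857
  J3: p/w = 11/2 = 5.500
  J2: p/w = 6/1 = 6.000
Order: J1 → J4 → J3 → J2


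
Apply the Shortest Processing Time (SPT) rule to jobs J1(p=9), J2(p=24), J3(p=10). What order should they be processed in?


SPT: sort by shortest processing time
  J1: p=9
  J3: p=10
  J2: p=24
Order: J1 → J3 → J2


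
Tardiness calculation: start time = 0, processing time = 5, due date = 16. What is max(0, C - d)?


Completion = start + processing = 0 + 5 = 5
Tardiness = max(0, C - d) = max(0, 5 - 16)
= max(0, -11)
= 0


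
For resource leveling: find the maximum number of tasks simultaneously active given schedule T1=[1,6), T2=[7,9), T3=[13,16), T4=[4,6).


Check each time point for overlaps:
  t=4: 2 tasks active (T1, T4)
Max concurrent = 2


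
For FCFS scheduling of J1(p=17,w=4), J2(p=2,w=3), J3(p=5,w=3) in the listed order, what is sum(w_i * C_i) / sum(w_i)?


Completion times:
  J1: C=17, w×C=4×17=68
  J2: C=19, w×C=3×19=57
  J3: C=24, w×C=3×24=72
Sum w×C = 197
Sum w = 10
Weighted avg = 197/10
= 19.70


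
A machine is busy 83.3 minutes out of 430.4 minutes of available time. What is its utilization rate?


Utilization = busy / total × 100
= 83.3 / 430.4 × 100
= 19.4%


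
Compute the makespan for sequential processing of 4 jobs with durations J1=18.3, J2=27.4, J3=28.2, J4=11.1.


Sequential makespan: sum all processing times
= 18.3 + 27.4 + 28.2 + 11.1
= 85.0 time units


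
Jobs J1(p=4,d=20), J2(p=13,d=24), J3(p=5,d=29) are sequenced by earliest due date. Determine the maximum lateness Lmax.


EDD order: J1 → J2 → J3
Completion and lateness:
  J1: C=4, d=20, L=4-20=-16
  J2: C=17, d=24, L=17-24=-7
  J3: C=22, d=29, L=22-29=-7
Lmax = max(-16, -7, -7)
= -7


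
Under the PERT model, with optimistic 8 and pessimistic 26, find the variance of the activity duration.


σ² = ((p - o) / 6)² = (p - o)² / 36
= (26 - 8)² / 36
= 18² / 36
= 324 / 36
= 9.0000


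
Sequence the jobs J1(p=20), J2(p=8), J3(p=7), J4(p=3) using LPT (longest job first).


LPT: sort by longest processing time first
  J1: p=20
  J2: p=8
  J3: p=7
  J4: p=3
Order: J1 → J2 → J3 → J4


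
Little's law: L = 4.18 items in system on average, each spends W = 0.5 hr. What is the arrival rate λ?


Little's law: L = λW → λ = L / W
= 4.18 / 0.5
= 8.36 per hour


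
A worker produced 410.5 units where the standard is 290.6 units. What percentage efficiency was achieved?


Efficiency = (actual / standard) × 100
= (410.5 / 290.6) × 100
= 141.3%


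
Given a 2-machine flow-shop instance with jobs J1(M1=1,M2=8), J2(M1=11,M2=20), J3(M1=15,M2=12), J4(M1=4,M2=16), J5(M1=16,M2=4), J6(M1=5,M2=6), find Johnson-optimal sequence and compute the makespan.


Johnson's rule:
Group 1 (M1≤M2, sort by M1): ['J1', 'J4', 'J6', 'J2']
Group 2 (M1>M2, sort desc M2): ['J3', 'J5']
Sequence: J1 → J4 → J6 → J2 → J3 → J5
Makespan calculation:
  J1: M1 done=1, M2 done=9
  J4: M1 done=5, M2 done=25
  J6: M1 done=10, M2 done=31
  J2: M1 done=21, M2 done=51
  J3: M1 done=36, M2 done=63
  J5: M1 done=52, M2 done=67
= Sequence: J1 → J4 → J6 → J2 → J3 → J5, Makespan: 67


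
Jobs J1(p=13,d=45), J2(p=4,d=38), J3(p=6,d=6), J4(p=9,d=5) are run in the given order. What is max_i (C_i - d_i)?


Lateness per job (L = C - d):
  J1: C=13, d=45, L=-32
  J2: C=17, d=38, L=-21
  J3: C=23, d=6, L=17
  J4: C=32, d=5, L=27
Lmax = max(-32, -21, 17, 27)
= 27


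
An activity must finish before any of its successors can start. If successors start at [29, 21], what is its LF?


LF = min of all successor start times
Successors start at: [29, 21]
LF = min(29, 21)
= 21


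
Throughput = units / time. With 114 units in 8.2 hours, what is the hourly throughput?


Throughput = units / time
= 114 / 8.2
= 13.9 units/hour


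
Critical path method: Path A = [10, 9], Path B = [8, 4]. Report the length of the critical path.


Path A: 10 + 9 = 19
Path B: 8 + 4 = 12
Critical path = longest = max(19, 12)
= 19 (Path A)


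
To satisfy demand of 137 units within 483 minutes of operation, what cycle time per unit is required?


Cycle time = available time / demand
= 483 / 137
= 3.53 min/unit


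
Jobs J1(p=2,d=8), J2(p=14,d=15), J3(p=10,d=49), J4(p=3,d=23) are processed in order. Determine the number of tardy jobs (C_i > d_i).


Completion vs due date:
  J1: C=2, d=8 → on time
  J2: C=16, d=15 → TARDY
  J3: C=26, d=49 → on time
  J4: C=29, d=23 → TARDY
Tardy jobs: J2, J4
Count = 2


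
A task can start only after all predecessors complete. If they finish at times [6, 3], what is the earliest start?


ES = max of all predecessor completion times
Predecessors: [6, 3]
ES = max(6, 3)
= 6


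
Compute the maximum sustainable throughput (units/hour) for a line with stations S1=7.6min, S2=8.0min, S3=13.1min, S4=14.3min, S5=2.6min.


Bottleneck = longest station time
Station times: [7.6, 8.0, 13.1, 14.3, 2.6]
Max = 14.3 min
Rate = 60 / 14.3
= 4.20 units/hour (bottleneck: 14.3min)


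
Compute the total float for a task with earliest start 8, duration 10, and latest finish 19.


EF = ES + duration = 8 + 10 = 18
LS = LF - duration = 19 - 10 = 9
Total Float = LF - EF = 19 - 18
(or LS - ES = 9 - 8)
= 1


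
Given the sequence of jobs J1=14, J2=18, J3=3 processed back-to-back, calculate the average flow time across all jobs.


Completion times:
  J1: completes at 14
  J2: completes at 32
  J3: completes at 35
Sum = 81
Average = 81/3
= 27.00


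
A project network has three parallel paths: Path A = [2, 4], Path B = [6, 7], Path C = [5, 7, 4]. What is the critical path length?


Path A: 2 + 4 = 6
Path B: 6 + 7 = 13
Path C: 5 + 7 + 4 = 16
Critical path = longest = max(6, 13, 16)
= 16 (Path C)


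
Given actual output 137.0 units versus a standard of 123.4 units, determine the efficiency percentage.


Efficiency = (actual / standard) × 100
= (137.0 / 123.4) × 100
= 111.0%


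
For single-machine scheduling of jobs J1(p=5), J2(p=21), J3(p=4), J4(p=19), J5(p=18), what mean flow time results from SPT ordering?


SPT order: J3 → J1 → J5 → J4 → J2
Completion times:
  J3: C=4
  J1: C=9
  J5: C=27
  J4: C=46
  J2: C=67
Sum = 153, n = 5
Mean flow = 153/5
= 30.60


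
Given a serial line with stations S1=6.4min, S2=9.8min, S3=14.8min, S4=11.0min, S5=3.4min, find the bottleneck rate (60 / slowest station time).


Bottleneck = longest station time
Station times: [6.4, 9.8, 14.8, 11.0, 3.4]
Max = 14.8 min
Rate = 60 / 14.8
= 4.05 units/hour (bottleneck: 14.8min)


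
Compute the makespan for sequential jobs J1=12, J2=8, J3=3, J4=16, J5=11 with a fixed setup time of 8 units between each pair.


Makespan = Σ processing + (n-1) × setup
= (12 + 8 + 3 + 16 + 11) + (5-1)×8
= 50 + 32
= 82 time units


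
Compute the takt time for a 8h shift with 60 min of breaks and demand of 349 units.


Available = 8×60 - 60 = 420 min
Takt time = 420 / 349
= 1.20 min/unit


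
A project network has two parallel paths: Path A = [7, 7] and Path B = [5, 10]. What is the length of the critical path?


Path A: 7 + 7 = 14
Path B: 5 + 10 = 15
Critical path = longest = max(14, 15)
= 15 (Path B)


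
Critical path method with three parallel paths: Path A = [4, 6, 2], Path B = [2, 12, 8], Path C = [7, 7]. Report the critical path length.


Path A: 4 + 6 + 2 = 12
Path B: 2 + 12 + 8 = 22
Path C: 7 + 7 = 14
Critical path = longest = max(12, 22, 14)
= 22 (Path B)


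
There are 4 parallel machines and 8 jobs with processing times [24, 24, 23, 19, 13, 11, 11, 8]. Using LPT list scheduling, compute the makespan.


Jobs (LPT sorted): [24, 24, 23, 19, 13, 11, 11, 8]
Machines: 4
  J=24 → Machine 1 (load: 0+24=24)
  J=24 → Machine 2 (load: 0+24=24)
  J=23 → Machine 3 (load: 0+23=23)
  J=19 → Machine 4 (load: 0+19=19)
  J=13 → Machine 4 (load: 19+13=32)
  J=11 → Machine 3 (load: 23+11=34)
  J=11 → Machine 1 (load: 24+11=35)
  J=8 → Machine 2 (load: 24+8=32)
Machine loads: [35, 32, 34, 32]
Makespan = max = 35 time units


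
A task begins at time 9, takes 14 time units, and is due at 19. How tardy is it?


Completion = start + processing = 9 + 14 = 23
Tardiness = max(0, C - d) = max(0, 23 - 19)
= max(0, 4)
= 4


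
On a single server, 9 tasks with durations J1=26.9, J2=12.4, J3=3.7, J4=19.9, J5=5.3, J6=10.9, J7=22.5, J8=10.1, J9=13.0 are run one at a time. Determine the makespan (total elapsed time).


Sequential makespan: sum all processing times
= 26.9 + 12.4 + 3.7 + 19.9 + 5.3 + 10.9 + 22.5 + 10.1 + 13.0
= 124.7 time units


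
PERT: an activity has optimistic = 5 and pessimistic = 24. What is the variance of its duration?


σ² = ((p - o) / 6)² = (p - o)² / 36
= (24 - 5)² / 36
= 19² / 36
= 361 / 36
= 10.0278


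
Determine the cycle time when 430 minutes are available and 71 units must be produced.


Cycle time = available time / demand
= 430 / 71
= 6.06 min/unit


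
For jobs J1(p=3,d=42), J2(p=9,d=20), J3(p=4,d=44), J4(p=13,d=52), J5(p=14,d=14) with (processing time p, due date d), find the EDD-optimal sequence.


EDD: sort by earliest due date
  J5: d=14, p=14
  J2: d=20, p=9
  J1: d=42, p=3
  J3: d=44, p=4
  J4: d=52, p=13
Order: J5 → J2 → J1 → J3 → J4


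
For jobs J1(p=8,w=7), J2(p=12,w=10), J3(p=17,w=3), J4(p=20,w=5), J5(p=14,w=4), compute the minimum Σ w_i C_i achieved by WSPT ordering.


WSPT order (by p/w): J1 → J2 → J5 → J4 → J3
  J1: C=8, w·C=7×8=56
  J2: C=20, w·C=10×20=200
  J5: C=34, w·C=4×34=136
  J4: C=54, w·C=5×54=270
  J3: C=71, w·C=3×71=213
Σ w·C = 875
= 875


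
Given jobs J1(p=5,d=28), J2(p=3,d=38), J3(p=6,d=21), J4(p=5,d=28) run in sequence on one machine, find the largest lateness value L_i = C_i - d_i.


Lateness per job (L = C - d):
  J1: C=5, d=28, L=-23
  J2: C=8, d=38, L=-30
  J3: C=14, d=21, L=-7
  J4: C=19, d=28, L=-9
Lmax = max(-23, -30, -7, -9)
= -7


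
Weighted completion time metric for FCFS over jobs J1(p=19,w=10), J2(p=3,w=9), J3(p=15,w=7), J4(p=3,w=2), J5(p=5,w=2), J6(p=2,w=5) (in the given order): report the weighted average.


Completion times:
  J1: C=19, w×C=10×19=190
  J2: C=22, w×C=9×22=198
  J3: C=37, w×C=7×37=259
  J4: C=40, w×C=2×40=80
  J5: C=45, w×C=2×45=90
  J6: C=47, w×C=5×47=235
Sum w×C = 1052
Sum w = 35
Weighted avg = 1052/35
= 30.06


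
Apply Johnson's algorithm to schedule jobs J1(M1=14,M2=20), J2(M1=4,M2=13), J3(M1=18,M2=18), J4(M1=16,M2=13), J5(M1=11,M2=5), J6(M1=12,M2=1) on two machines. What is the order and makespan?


Johnson's rule:
Group 1 (M1≤M2, sort by M1): ['J2', 'J1', 'J3']
Group 2 (M1>M2, sort desc M2): ['J4', 'J5', 'J6']
Sequence: J2 → J1 → J3 → J4 → J5 → J6
Makespan calculation:
  J2: M1 done=4, M2 done=17
  J1: M1 done=18, M2 done=38
  J3: M1 done=36, M2 done=56
  J4: M1 done=52, M2 done=69
  J5: M1 done=63, M2 done=74
  J6: M1 done=75, M2 done=76
= Sequence: J2 → J1 → J3 → J4 → J5 → J6, Makespan: 76


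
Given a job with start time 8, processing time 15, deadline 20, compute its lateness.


Completion = 8 + 15 = 23
Lateness = C - d = 23 - 20
= 3


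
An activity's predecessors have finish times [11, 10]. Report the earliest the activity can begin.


ES = max of all predecessor completion times
Predecessors: [11, 10]
ES = max(11, 10)
= 11


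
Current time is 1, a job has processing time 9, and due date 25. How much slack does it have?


Slack = due - current_time - processing
= 25 - 1 - 9
= 15


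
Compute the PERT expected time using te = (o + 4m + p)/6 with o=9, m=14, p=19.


te = (o + 4m + p) / 6
= (9 + 4×14 + 19) / 6
= (9 + 56 + 19) / 6
= 84 / 6
= 14.00


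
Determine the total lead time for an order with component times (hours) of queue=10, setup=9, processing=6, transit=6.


Lead time = queue + setup + processing + transit
= 10 + 9 + 6 + 6
= 31 hours


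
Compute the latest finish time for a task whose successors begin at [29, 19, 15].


LF = min of all successor start times
Successors start at: [29, 19, 15]
LF = min(29, 19, 15)
= 15


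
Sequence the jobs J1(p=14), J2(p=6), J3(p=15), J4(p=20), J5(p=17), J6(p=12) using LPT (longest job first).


LPT: sort by longest processing time first
  J4: p=20
  J5: p=17
  J3: p=15
  J1: p=14
  J6: p=12
  J2: p=6
Order: J4 → J5 → J3 → J1 → J6 → J2


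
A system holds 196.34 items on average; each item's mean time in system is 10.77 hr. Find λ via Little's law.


Little's law: L = λW → λ = L / W
= 196.34 / 10.77
= 18.23 per hour


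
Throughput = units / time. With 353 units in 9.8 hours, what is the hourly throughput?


Throughput = units / time
= 353 / 9.8
= 36.0 units/hour


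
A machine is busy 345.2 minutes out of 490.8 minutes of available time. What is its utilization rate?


Utilization = busy / total × 100
= 345.2 / 490.8 × 100
= 70.3%


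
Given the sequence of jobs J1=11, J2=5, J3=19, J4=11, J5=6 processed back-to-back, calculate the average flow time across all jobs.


Completion times:
  J1: completes at 11
  J2: completes at 16
  J3: completes at 35
  J4: completes at 46
  J5: completes at 52
Sum = 160
Average = 160/5
= 32.00


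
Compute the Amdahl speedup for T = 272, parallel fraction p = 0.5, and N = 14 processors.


Amdahl's law: T_p = T × ((1-p) + p/N)
= 272 × ((1-0.5) + 0.5/14)
= 272 × (0.50 + 0.0357)
= 272 × 0.5357
= 145.71
Speedup = 272/145.71
= 1.87×


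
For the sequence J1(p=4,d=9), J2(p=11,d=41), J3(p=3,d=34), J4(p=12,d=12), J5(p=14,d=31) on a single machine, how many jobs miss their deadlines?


Completion vs due date:
  J1: C=4, d=9 → on time
  J2: C=15, d=41 → on time
  J3: C=18, d=34 → on time
  J4: C=30, d=12 → TARDY
  J5: C=44, d=31 → TARDY
Tardy jobs: J4, J5
Count = 2


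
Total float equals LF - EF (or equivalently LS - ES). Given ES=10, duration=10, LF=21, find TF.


EF = ES + duration = 10 + 10 = 20
LS = LF - duration = 21 - 10 = 11
Total Float = LF - EF = 21 - 20
(or LS - ES = 11 - 10)
= 1


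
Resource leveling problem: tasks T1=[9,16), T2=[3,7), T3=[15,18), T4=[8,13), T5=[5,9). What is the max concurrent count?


Check each time point for overlaps:
  t=5: 2 tasks active (T2, T5)
Max concurrent = 2


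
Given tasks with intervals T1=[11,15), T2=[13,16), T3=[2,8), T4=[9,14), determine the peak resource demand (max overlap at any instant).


Check each time point for overlaps:
  t=13: 3 tasks active (T1, T2, T4)
Max concurrent = 3


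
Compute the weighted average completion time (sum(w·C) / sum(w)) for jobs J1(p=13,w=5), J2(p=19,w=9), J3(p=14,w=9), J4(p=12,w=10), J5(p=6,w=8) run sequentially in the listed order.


Completion times:
  J1: C=13, w×C=5×13=65
  J2: C=32, w×C=9×32=288
  J3: C=46, w×C=9×46=414
  J4: C=58, w×C=10×58=580
  J5: C=64, w×C=8×64=512
Sum w×C = 1859
Sum w = 41
Weighted avg = 1859/41
= 45.34


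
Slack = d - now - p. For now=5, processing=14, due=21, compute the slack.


Slack = due - current_time - processing
= 21 - 5 - 14
= 2


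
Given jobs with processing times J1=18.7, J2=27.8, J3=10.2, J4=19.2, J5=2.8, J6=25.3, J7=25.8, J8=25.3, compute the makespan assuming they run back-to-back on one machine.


Sequential makespan: sum all processing times
= 18.7 + 27.8 + 10.2 + 19.2 + 2.8 + 25.3 + 25.8 + 25.3
= 155.1 time units


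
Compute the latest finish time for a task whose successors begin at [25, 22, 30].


LF = min of all successor start times
Successors start at: [25, 22, 30]
LF = min(25, 22, 30)
= 22


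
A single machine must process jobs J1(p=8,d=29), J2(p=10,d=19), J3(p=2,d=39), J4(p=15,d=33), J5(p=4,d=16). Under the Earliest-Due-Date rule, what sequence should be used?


EDD: sort by earliest due date
  J5: d=16, p=4
  J2: d=19, p=10
  J1: d=29, p=8
  J4: d=33, p=15
  J3: d=39, p=2
Order: J5 → J2 → J1 → J4 → J3


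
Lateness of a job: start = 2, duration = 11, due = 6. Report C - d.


Completion = 2 + 11 = 13
Lateness = C - d = 13 - 6
= 7


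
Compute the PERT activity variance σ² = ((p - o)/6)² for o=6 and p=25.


σ² = ((p - o) / 6)² = (p - o)² / 36
= (25 - 6)² / 36
= 19² / 36
= 361 / 36
= 10.0278


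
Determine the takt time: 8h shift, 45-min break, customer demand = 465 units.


Available = 8×60 - 45 = 435 min
Takt time = 435 / 465
= 0.94 min/unit


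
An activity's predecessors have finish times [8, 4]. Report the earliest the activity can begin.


ES = max of all predecessor completion times
Predecessors: [8, 4]
ES = max(8, 4)
= 8


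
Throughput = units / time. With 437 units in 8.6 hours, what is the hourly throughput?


Throughput = units / time
= 437 / 8.6
= 50.8 units/hour


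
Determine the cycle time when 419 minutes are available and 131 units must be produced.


Cycle time = available time / demand
= 419 / 131
= 3.20 min/unit


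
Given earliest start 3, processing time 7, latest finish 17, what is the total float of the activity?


EF = ES + duration = 3 + 7 = 10
LS = LF - duration = 17 - 7 = 10
Total Float = LF - EF = 17 - 10
(or LS - ES = 10 - 3)
= 7


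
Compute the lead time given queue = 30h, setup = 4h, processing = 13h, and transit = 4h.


Lead time = queue + setup + processing + transit
= 30 + 4 + 13 + 4
= 51 hours


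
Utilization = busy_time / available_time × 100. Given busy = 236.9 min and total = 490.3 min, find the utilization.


Utilization = busy / total × 100
= 236.9 / 490.3 × 100
= 48.3%


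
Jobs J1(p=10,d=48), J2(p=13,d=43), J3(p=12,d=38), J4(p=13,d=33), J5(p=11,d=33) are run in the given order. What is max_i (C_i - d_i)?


Lateness per job (L = C - d):
  J1: C=10, d=48, L=-38
  J2: C=23, d=43, L=-20
  J3: C=35, d=38, L=-3
  J4: C=48, d=33, L=15
  J5: C=59, d=33, L=26
Lmax = max(-38, -20, -3, 15, 26)
= 26


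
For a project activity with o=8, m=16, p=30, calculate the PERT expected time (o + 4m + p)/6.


te = (o + 4m + p) / 6
= (8 + 4×16 + 30) / 6
= (8 + 64 + 30) / 6
= 102 / 6
= 17.00


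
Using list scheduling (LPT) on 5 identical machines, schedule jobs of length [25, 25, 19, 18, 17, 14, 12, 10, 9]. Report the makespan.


Jobs (LPT sorted): [25, 25, 19, 18, 17, 14, 12, 10, 9]
Machines: 5
  J=25 → Machine 1 (load: 0+25=25)
  J=25 → Machine 2 (load: 0+25=25)
  J=19 → Machine 3 (load: 0+19=19)
  J=18 → Machine 4 (load: 0+18=18)
  J=17 → Machine 5 (load: 0+17=17)
  J=14 → Machine 5 (load: 17+14=31)
  J=12 → Machine 4 (load: 18+12=30)
  J=10 → Machine 3 (load: 19+10=29)
  J=9 → Machine 1 (load: 25+9=34)
Machine loads: [34, 25, 29, 30, 31]
Makespan = max = 34 time units


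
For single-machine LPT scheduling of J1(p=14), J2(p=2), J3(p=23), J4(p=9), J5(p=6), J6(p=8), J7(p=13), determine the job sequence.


LPT: sort by longest processing time first
  J3: p=23
  J1: p=14
  J7: p=13
  J4: p=9
  J6: p=8
  J5: p=6
  J2: p=2
Order: J3 → J1 → J7 → J4 → J6 → J5 → J2


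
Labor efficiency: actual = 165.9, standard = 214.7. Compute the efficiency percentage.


Efficiency = (actual / standard) × 100
= (165.9 / 214.7) × 100
= 77.3%


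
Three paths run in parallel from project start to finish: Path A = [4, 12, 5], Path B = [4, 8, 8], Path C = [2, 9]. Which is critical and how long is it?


Path A: 4 + 12 + 5 = 21
Path B: 4 + 8 + 8 = 20
Path C: 2 + 9 = 11
Critical path = longest = max(21, 20, 11)
= 21 (Path A)


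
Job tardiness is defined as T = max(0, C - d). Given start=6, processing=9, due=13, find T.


Completion = start + processing = 6 + 9 = 15
Tardiness = max(0, C - d) = max(0, 15 - 13)
= max(0, 2)
= 2


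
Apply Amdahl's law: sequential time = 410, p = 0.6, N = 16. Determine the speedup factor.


Amdahl's law: T_p = T × ((1-p) + p/N)
= 410 × ((1-0.6) + 0.6/16)
= 410 × (0.40 + 0.0375)
= 410 × 0.4375
= 179.38
Speedup = 410/179.38
= 2.29×


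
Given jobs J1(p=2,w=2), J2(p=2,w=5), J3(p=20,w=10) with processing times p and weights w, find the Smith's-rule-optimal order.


WSPT (Smith's rule): sort by p/w ascending
  J2: p/w = 2/5 = 0.400
  J1: p/w = 2/2 = 1.000
  J3: p/w = 20/10 = 2.000
Order: J2 → J1 → J3


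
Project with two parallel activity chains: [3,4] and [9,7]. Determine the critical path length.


Path A: 3 + 4 = 7
Path B: 9 + 7 = 16
Critical path = longest = max(7, 16)
= 16 (Path B)


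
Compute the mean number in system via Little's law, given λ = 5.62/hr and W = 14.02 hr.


Little's law: L = λ × W
= 5.62 × 14.02
= 78.79


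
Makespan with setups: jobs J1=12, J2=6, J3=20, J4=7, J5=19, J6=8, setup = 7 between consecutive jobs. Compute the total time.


Makespan = Σ processing + (n-1) × setup
= (12 + 6 + 20 + 7 + 19 + 8) + (6-1)×7
= 72 + 35
= 107 time units


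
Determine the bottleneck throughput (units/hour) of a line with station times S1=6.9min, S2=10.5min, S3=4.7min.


Bottleneck = longest station time
Station times: [6.9, 10.5, 4.7]
Max = 10.5 min
Rate = 60 / 10.5
= 5.71 units/hour (bottleneck: 10.5min)


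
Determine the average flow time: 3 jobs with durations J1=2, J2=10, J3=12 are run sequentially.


Completion times:
  J1: completes at 2
  J2: completes at 12
  J3: completes at 24
Sum = 38
Average = 38/3
= 12.67


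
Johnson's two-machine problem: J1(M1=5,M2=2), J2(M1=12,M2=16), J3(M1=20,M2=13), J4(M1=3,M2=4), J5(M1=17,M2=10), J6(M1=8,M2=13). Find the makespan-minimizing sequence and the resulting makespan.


Johnson's rule:
Group 1 (M1≤M2, sort by M1): ['J4', 'J6', 'J2']
Group 2 (M1>M2, sort desc M2): ['J3', 'J5', 'J1']
Sequence: J4 → J6 → J2 → J3 → J5 → J1
Makespan calculation:
  J4: M1 done=3, M2 done=7
  J6: M1 done=11, M2 done=24
  J2: M1 done=23, M2 done=40
  J3: M1 done=43, M2 done=56
  J5: M1 done=60, M2 done=70
  J1: M1 done=65, M2 done=72
= Sequence: J4 → J6 → J2 → J3 → J5 → J1, Makespan: 72


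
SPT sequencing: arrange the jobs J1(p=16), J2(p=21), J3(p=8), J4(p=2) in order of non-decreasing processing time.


SPT: sort by shortest processing time
  J4: p=2
  J3: p=8
  J1: p=16
  J2: p=21
Order: J4 → J3 → J1 → J2


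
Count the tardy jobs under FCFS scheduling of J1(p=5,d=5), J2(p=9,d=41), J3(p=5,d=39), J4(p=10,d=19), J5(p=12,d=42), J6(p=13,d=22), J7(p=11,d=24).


Completion vs due date:
  J1: C=5, d=5 → on time
  J2: C=14, d=41 → on time
  J3: C=19, d=39 → on time
  J4: C=29, d=19 → TARDY
  J5: C=41, d=42 → on time
  J6: C=54, d=22 → TARDY
  J7: C=65, d=24 → TARDY
Tardy jobs: J4, J6, J7
Count = 3


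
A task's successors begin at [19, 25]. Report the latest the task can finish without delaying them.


LF = min of all successor start times
Successors start at: [19, 25]
LF = min(19, 25)
= 19


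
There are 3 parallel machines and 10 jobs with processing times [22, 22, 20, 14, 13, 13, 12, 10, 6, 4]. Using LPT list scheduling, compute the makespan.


Jobs (LPT sorted): [22, 22, 20, 14, 13, 13, 12, 10, 6, 4]
Machines: 3
  J=22 → Machine 1 (load: 0+22=22)
  J=22 → Machine 2 (load: 0+22=22)
  J=20 → Machine 3 (load: 0+20=20)
  J=14 → Machine 3 (load: 20+14=34)
  J=13 → Machine 1 (load: 22+13=35)
  J=13 → Machine 2 (load: 22+13=35)
  J=12 → Machine 3 (load: 34+12=46)
  J=10 → Machine 1 (load: 35+10=45)
  J=6 → Machine 2 (load: 35+6=41)
  J=4 → Machine 2 (load: 41+4=45)
Machine loads: [45, 45, 46]
Makespan = max = 46 time units


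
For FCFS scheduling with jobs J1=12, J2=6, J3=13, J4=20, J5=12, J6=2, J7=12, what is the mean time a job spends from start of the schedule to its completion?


Completion times:
  J1: completes at 12
  J2: completes at 18
  J3: completes at 31
  J4: completes at 51
  J5: completes at 63
  J6: completes at 65
  J7: completes at 77
Sum = 317
Average = 317/7
= 45.29


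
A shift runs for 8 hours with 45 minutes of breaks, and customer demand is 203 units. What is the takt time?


Available = 8×60 - 45 = 435 min
Takt time = 435 / 203
= 2.14 min/unit


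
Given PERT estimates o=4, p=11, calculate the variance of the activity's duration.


σ² = ((p - o) / 6)² = (p - o)² / 36
= (11 - 4)² / 36
= 7² / 36
= 49 / 36
= 1.3611


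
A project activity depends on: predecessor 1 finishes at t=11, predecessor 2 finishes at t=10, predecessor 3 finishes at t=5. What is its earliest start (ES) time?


ES = max of all predecessor completion times
Predecessors: [11, 10, 5]
ES = max(11, 10, 5)
= 11


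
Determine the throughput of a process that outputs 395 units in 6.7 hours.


Throughput = units / time
= 395 / 6.7
= 59.0 units/hour


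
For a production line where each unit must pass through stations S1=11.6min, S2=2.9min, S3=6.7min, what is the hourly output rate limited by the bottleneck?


Bottleneck = longest station time
Station times: [11.6, 2.9, 6.7]
Max = 11.6 min
Rate = 60 / 11.6
= 5.17 units/hour (bottleneck: 11.6min)


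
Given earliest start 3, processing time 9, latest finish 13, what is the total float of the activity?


EF = ES + duration = 3 + 9 = 12
LS = LF - duration = 13 - 9 = 4
Total Float = LF - EF = 13 - 12
(or LS - ES = 4 - 3)
= 1


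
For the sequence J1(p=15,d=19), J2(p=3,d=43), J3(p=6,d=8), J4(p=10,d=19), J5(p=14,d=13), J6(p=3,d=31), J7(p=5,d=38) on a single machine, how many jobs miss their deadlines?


Completion vs due date:
  J1: C=15, d=19 → on time
  J2: C=18, d=43 → on time
  J3: C=24, d=8 → TARDY
  J4: C=34, d=19 → TARDY
  J5: C=48, d=13 → TARDY
  J6: C=51, d=31 → TARDY
  J7: C=56, d=38 → TARDY
Tardy jobs: J3, J4, J5, J6, J7
Count = 5


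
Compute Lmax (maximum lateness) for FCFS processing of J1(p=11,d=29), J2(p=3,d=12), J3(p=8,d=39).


Lateness per job (L = C - d):
  J1: C=11, d=29, L=-18
  J2: C=14, d=12, L=2
  J3: C=22, d=39, L=-17
Lmax = max(-18, 2, -17)
= 2


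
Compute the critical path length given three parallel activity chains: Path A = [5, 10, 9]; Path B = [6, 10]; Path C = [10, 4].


Path A: 5 + 10 + 9 = 24
Path B: 6 + 10 = 16
Path C: 10 + 4 = 14
Critical path = longest = max(24, 16, 14)
= 24 (Path A)


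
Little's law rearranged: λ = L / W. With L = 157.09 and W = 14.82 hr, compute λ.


Little's law: L = λW → λ = L / W
= 157.09 / 14.82
= 10.60 per hour


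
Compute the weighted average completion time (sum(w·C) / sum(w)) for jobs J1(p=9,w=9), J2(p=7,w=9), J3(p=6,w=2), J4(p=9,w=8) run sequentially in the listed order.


Completion times:
  J1: C=9, w×C=9×9=81
  J2: C=16, w×C=9×16=144
  J3: C=22, w×C=2×22=44
  J4: C=31, w×C=8×31=248
Sum w×C = 517
Sum w = 28
Weighted avg = 517/28
= 18.46


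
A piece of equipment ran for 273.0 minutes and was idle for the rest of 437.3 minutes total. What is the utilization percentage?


Utilization = busy / total × 100
= 273.0 / 437.3 × 100
= 62.4%


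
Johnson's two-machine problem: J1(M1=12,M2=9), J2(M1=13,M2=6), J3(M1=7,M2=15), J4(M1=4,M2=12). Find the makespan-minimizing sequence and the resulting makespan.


Johnson's rule:
Group 1 (M1≤M2, sort by M1): ['J4', 'J3']
Group 2 (M1>M2, sort desc M2): ['J1', 'J2']
Sequence: J4 → J3 → J1 → J2
Makespan calculation:
  J4: M1 done=4, M2 done=16
  J3: M1 done=11, M2 done=31
  J1: M1 done=23, M2 done=40
  J2: M1 done=36, M2 done=46
= Sequence: J4 → J3 → J1 → J2, Makespan: 46


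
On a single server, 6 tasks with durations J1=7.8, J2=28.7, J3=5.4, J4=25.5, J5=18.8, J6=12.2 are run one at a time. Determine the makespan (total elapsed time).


Sequential makespan: sum all processing times
= 7.8 + 28.7 + 5.4 + 25.5 + 18.8 + 12.2
= 98.4 time units


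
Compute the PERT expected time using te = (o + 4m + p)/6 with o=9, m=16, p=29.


te = (o + 4m + p) / 6
= (9 + 4×16 + 29) / 6
= (9 + 64 + 29) / 6
= 102 / 6
= 17.00


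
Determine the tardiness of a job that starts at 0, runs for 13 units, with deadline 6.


Completion = start + processing = 0 + 13 = 13
Tardiness = max(0, C - d) = max(0, 13 - 6)
= max(0, 7)
= 7


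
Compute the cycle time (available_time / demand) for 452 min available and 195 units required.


Cycle time = available time / demand
= 452 / 195
= 2.32 min/unit


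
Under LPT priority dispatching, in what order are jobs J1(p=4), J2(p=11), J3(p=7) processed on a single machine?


LPT: sort by longest processing time first
  J2: p=11
  J3: p=7
  J1: p=4
Order: J2 → J3 → J1


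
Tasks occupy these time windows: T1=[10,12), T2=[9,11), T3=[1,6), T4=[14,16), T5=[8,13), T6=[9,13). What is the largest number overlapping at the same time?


Check each time point for overlaps:
  t=10: 4 tasks active (T1, T2, T5, T6)
Max concurrent = 4


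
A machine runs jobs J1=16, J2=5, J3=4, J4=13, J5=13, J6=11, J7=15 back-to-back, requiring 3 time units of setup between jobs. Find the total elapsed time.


Makespan = Σ processing + (n-1) × setup
= (16 + 5 + 4 + 13 + 13 + 11 + 15) + (7-1)×3
= 77 + 18
= 95 time units


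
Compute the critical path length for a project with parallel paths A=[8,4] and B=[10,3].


Path A: 8 + 4 = 12
Path B: 10 + 3 = 13
Critical path = longest = max(12, 13)
= 13 (Path B)


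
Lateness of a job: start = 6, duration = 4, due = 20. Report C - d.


Completion = 6 + 4 = 10
Lateness = C - d = 10 - 20
= -10


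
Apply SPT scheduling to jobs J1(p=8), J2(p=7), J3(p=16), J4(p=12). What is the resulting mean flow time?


SPT order: J2 → J1 → J4 → J3
Completion times:
  J2: C=7
  J1: C=15
  J4: C=27
  J3: C=43
Sum = 92, n = 4
Mean flow = 92/4
= 23.00


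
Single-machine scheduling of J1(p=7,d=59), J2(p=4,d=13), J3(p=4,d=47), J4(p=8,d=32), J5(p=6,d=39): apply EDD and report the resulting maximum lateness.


EDD order: J2 → J4 → J5 → J3 → J1
Completion and lateness:
  J2: C=4, d=13, L=4-13=-9
  J4: C=12, d=32, L=12-32=-20
  J5: C=18, d=39, L=18-39=-21
  J3: C=22, d=47, L=22-47=-25
  J1: C=29, d=59, L=29-59=-30
Lmax = max(-9, -20, -21, -25, -30)
= -9


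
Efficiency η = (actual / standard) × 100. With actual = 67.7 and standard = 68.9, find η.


Efficiency = (actual / standard) × 100
= (67.7 / 68.9) × 100
= 98.3%


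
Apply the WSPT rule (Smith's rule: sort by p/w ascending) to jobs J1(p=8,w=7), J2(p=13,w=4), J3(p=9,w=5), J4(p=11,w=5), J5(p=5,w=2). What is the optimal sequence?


WSPT (Smith's rule): sort by p/w ascending
  J1: p/w = 8/7 = 1.143
  J3: p/w = 9/5 = 1.800
  J4: p/w = 11/5 = 2.200
  J5: p/w = 5/2 = 2.500
  J2: p/w = 13/4 = 3.250
Order: J1 → J3 → J4 → J5 → J2


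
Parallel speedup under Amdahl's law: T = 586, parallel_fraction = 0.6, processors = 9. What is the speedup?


Amdahl's law: T_p = T × ((1-p) + p/N)
= 586 × ((1-0.6) + 0.6/9)
= 586 × (0.40 + 0.0667)
= 586 × 0.4667
= 273.47
Speedup = 586/273.47
= 2.14×


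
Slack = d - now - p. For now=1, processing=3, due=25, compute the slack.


Slack = due - current_time - processing
= 25 - 1 - 3
= 21


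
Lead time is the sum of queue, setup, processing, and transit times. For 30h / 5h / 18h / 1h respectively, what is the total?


Lead time = queue + setup + processing + transit
= 30 + 5 + 18 + 1
= 54 hours


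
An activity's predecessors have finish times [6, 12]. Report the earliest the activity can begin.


ES = max of all predecessor completion times
Predecessors: [6, 12]
ES = max(6, 12)
= 12


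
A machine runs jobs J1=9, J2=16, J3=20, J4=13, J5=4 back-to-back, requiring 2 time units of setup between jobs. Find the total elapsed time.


Makespan = Σ processing + (n-1) × setup
= (9 + 16 + 20 + 13 + 4) + (5-1)×2
= 62 + 8
= 70 time units
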